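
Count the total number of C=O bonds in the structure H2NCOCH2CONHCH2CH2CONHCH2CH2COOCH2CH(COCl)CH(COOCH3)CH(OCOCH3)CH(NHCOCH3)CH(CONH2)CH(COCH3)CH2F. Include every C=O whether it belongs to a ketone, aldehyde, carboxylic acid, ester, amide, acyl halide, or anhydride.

10

H2NCO: amide, 1 C=O (running total 1).
CH2CONHCH2: amide, 1 C=O (running total 2).
CH2CONHCH2: amide, 1 C=O (running total 3).
CH2COOCH2: ester, 1 C=O (running total 4).
CH(COCl): acyl halide, 1 C=O (running total 5).
CH(COOCH3): ester, 1 C=O (running total 6).
CH(OCOCH3): ester, 1 C=O (running total 7).
CH(NHCOCH3): amide, 1 C=O (running total 8).
CH(CONH2): amide, 1 C=O (running total 9).
CH(COCH3): ketone, 1 C=O (running total 10).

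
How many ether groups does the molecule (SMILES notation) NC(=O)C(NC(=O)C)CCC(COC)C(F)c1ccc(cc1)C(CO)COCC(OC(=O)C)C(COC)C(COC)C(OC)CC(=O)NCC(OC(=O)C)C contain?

5

–C(=O)NH2: carbonyl C bonded to C and to N → amide (the N is not a separate amine).
pendant –NHC(=O)CH3: N bonded to a carbonyl → amide (not amine).
pendant –CH2OCH3: C–O–C linkage → ether.
halogen on an sp³ carbon → alkyl halide.
para-disubstituted benzene ring → arene.
pendant –CH2OH on an sp³ backbone C → alcohol.
C–O–C with sp³ carbons on both sides and no adjacent C=O → ether.
pendant –OC(=O)CH3: an acyloxy group → ester.
pendant –CH2OCH3: C–O–C linkage → ether.
pendant –CH2OCH3: C–O–C linkage → ether.
pendant –OCH3: C–O–C with sp³ C, no adjacent C=O → ether.
–C(=O)–N– linkage → amide (the N is not an amine).
pendant –OC(=O)CH3: an acyloxy group → ester.
Ether appears at: CH(CH2OCH3), CH2OCH2, CH(CH2OCH3), CH(CH2OCH3), CH(OCH3) → 5.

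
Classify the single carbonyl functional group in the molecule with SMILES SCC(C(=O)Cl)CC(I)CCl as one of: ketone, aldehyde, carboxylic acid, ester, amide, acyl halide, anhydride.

acyl halide

The carbonyl is in the CH(COCl) segment: pendant –C(=O)X: carbonyl C bonded to C and halogen → acyl halide.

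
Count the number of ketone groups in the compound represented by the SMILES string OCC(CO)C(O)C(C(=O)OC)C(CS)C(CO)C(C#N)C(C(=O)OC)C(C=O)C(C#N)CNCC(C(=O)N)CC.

0

Working along the chain:
  HOCH2: HO– on an sp³ carbon → alcohol.
  CH(CH2OH): pendant –CH2OH on an sp³ backbone C → alcohol.
  CH(OH): –OH on an sp³ carbon → alcohol (secondary).
  CH(COOCH3): pendant –COOCH3: carbonyl C bonded to C and –OCH3 → ester.
  CH(CH2SH): pendant –CH2SH → thiol.
  CH(CH2OH): pendant –CH2OH on an sp³ backbone C → alcohol.
  CH(CN): pendant –C≡N: nitrile.
  CH(COOCH3): pendant –COOCH3: carbonyl C bonded to C and –OCH3 → ester.
  CH(CHO): pendant –CHO: carbonyl C bonded to C and H → aldehyde.
  CH(CN): pendant –C≡N: nitrile.
  CH2NHCH2: C–N–C with sp³ carbons and no adjacent C=O → amine (secondary).
  CH(CONH2): pendant –CONH2: carbonyl C bonded to C and N → amide.
No segment is a ketone: CH(COOCH3) is ester, not ketone; CH(COOCH3) is ester, not ketone; CH(CHO) is aldehyde, not ketone. → 0.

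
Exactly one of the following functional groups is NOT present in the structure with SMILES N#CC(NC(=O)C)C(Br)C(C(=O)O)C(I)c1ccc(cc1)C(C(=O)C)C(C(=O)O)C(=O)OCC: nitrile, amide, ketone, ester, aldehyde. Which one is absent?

aldehyde

ester: present (COOCH2CH3 — –C(=O)OCH2CH3: carbonyl C bonded to C and to –OEt → ester).
ketone: present (CH(COCH3) — pendant –COCH3: carbonyl C bonded to two carbons → ketone).
amide: present (CH(NHCOCH3) — pendant –NHC(=O)CH3: N bonded to a carbonyl → amide (not amine)).
nitrile: present (N≡C — N≡C–: carbon triple-bonded to nitrogen → nitrile).
aldehyde: absent. In CH(COCH3), the carbonyl carbon is bonded to two carbons, so it is a ketone, not an aldehyde. In CH(COOH), the carbonyl carbon bears –OH, not –H, so it is a carboxylic acid.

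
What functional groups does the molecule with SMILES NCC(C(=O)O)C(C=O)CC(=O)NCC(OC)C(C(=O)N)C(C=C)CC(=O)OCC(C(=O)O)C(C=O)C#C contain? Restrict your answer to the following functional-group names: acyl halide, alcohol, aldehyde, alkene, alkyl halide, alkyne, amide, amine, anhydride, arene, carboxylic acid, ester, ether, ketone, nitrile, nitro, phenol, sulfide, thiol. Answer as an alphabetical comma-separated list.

aldehyde, alkene, alkyne, amide, amine, carboxylic acid, ester, ether

–NH2 on an sp³ carbon with no adjacent C=O → amine.
pendant –COOH: carbonyl C bonded to C and –OH → carboxylic acid.
pendant –CHO: carbonyl C bonded to C and H → aldehyde.
–C(=O)–N– linkage → amide (the N is not an amine).
pendant –OCH3: C–O–C with sp³ C, no adjacent C=O → ether.
pendant –CONH2: carbonyl C bonded to C and N → amide.
pendant –CH=CH2: C=C double bond → alkene.
–C(=O)–O–C with C on the carbonyl side → ester.
pendant –COOH: carbonyl C bonded to C and –OH → carboxylic acid.
pendant –CHO: carbonyl C bonded to C and H → aldehyde.
C≡C triple bond → alkyne.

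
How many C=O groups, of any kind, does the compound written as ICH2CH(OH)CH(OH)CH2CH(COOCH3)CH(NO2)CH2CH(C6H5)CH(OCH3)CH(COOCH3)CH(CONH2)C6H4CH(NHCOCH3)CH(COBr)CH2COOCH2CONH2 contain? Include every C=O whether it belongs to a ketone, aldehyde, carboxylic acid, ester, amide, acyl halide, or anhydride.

7

CH(COOCH3): ester, 1 C=O (running total 1).
CH(COOCH3): ester, 1 C=O (running total 2).
CH(CONH2): amide, 1 C=O (running total 3).
CH(NHCOCH3): amide, 1 C=O (running total 4).
CH(COBr): acyl halide, 1 C=O (running total 5).
CH2COOCH2: ester, 1 C=O (running total 6).
CONH2: amide, 1 C=O (running total 7).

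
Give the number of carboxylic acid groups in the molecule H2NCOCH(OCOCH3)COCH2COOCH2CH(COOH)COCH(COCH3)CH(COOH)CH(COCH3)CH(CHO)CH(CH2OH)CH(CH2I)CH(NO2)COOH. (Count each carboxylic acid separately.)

3

–C(=O)NH2: carbonyl C bonded to C and to N → amide (the N is not a separate amine).
pendant –OC(=O)CH3: an acyloxy group → ester.
–C(=O)– with carbon on both sides → ketone.
–C(=O)–O–C with C on the carbonyl side → ester.
pendant –COOH: carbonyl C bonded to C and –OH → carboxylic acid.
–C(=O)– with carbon on both sides → ketone.
pendant –COCH3: carbonyl C bonded to two carbons → ketone.
pendant –COOH: carbonyl C bonded to C and –OH → carboxylic acid.
pendant –COCH3: carbonyl C bonded to two carbons → ketone.
pendant –CHO: carbonyl C bonded to C and H → aldehyde.
pendant –CH2OH on an sp³ backbone C → alcohol.
pendant –CH2X: halogen on sp³ carbon → alkyl halide.
–NO2 on an sp³ carbon → nitro (the N=O is not a carbonyl).
–COOH: carbonyl C bonded to –OH and C → carboxylic acid (the –OH is not a separate alcohol).
Carboxylic acid appears at: CH(COOH), CH(COOH), COOH → 3.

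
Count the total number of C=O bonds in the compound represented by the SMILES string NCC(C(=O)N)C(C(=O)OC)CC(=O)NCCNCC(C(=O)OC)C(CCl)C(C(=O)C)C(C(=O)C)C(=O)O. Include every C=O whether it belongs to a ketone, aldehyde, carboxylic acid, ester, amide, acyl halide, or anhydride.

CH(CONH2): amide, 1 C=O (running total 1).
CH(COOCH3): ester, 1 C=O (running total 2).
CH2CONHCH2: amide, 1 C=O (running total 3).
CH(COOCH3): ester, 1 C=O (running total 4).
CH(COCH3): ketone, 1 C=O (running total 5).
CH(COCH3): ketone, 1 C=O (running total 6).
COOH: carboxylic acid, 1 C=O (running total 7).

7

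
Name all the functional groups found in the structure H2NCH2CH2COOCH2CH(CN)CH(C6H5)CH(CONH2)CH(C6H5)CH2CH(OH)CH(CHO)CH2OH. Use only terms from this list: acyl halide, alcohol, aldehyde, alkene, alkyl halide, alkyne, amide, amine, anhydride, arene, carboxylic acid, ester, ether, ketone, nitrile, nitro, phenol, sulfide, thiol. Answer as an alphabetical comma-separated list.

–NH2 on an sp³ carbon with no adjacent C=O → amine.
–C(=O)–O–C with C on the carbonyl side → ester.
pendant –C≡N: nitrile.
pendant –C6H5: benzene ring → arene.
pendant –CONH2: carbonyl C bonded to C and N → amide.
pendant –C6H5: benzene ring → arene.
–OH on an sp³ carbon → alcohol (secondary).
pendant –CHO: carbonyl C bonded to C and H → aldehyde.
–OH on an sp³ carbon → alcohol.

alcohol, aldehyde, amide, amine, arene, ester, nitrile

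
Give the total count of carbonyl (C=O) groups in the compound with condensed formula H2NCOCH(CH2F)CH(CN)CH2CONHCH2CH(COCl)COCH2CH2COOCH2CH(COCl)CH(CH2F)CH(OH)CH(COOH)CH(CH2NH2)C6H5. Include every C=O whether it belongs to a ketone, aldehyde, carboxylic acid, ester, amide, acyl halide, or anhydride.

7

H2NCO: amide, 1 C=O (running total 1).
CH2CONHCH2: amide, 1 C=O (running total 2).
CH(COCl): acyl halide, 1 C=O (running total 3).
CO: ketone, 1 C=O (running total 4).
CH2COOCH2: ester, 1 C=O (running total 5).
CH(COCl): acyl halide, 1 C=O (running total 6).
CH(COOH): carboxylic acid, 1 C=O (running total 7).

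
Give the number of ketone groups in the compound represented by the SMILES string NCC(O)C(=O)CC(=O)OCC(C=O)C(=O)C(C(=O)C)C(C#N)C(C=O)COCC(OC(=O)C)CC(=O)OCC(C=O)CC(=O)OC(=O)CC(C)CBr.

–NH2 on an sp³ carbon with no adjacent C=O → amine.
–OH on an sp³ carbon → alcohol (secondary).
–C(=O)– with carbon on both sides → ketone.
–C(=O)–O–C with C on the carbonyl side → ester.
pendant –CHO: carbonyl C bonded to C and H → aldehyde.
–C(=O)– with carbon on both sides → ketone.
pendant –COCH3: carbonyl C bonded to two carbons → ketone.
pendant –C≡N: nitrile.
pendant –CHO: carbonyl C bonded to C and H → aldehyde.
C–O–C with sp³ carbons on both sides and no adjacent C=O → ether.
pendant –OC(=O)CH3: an acyloxy group → ester.
–C(=O)–O–C with C on the carbonyl side → ester.
pendant –CHO: carbonyl C bonded to C and H → aldehyde.
two acyl groups sharing one oxygen, –C(=O)–O–C(=O)– → anhydride.
halogen on an sp³ carbon → alkyl halide.
Ketone appears at: CO, CO, CH(COCH3) → 3.

3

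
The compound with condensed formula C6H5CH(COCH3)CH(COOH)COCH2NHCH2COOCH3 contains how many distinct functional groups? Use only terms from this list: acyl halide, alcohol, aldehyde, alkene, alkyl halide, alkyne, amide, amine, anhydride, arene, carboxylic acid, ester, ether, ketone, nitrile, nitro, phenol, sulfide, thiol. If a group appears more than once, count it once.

C6H5– phenyl ring → arene.
pendant –COCH3: carbonyl C bonded to two carbons → ketone.
pendant –COOH: carbonyl C bonded to C and –OH → carboxylic acid.
–C(=O)– with carbon on both sides → ketone.
C–N–C with sp³ carbons and no adjacent C=O → amine (secondary).
–C(=O)OCH3: carbonyl C bonded to C and to –OCH3 → ester (not ketone + ether).
Distinct types present: amine, arene, carboxylic acid, ester, ketone.

5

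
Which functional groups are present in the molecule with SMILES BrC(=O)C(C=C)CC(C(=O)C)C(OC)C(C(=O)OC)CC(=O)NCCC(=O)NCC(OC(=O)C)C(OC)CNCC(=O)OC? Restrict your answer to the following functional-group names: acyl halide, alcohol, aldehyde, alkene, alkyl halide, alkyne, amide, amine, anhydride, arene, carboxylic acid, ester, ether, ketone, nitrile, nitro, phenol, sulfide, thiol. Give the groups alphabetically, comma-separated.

acyl halide, alkene, amide, amine, ester, ether, ketone

Reading the structure from left to right:
  BrCO: –C(=O)Br: carbonyl C bonded to C and to a halogen → acyl halide (not alkyl halide).
  CH(CH=CH2): pendant –CH=CH2: C=C double bond → alkene.
  CH(COCH3): pendant –COCH3: carbonyl C bonded to two carbons → ketone.
  CH(OCH3): pendant –OCH3: C–O–C with sp³ C, no adjacent C=O → ether.
  CH(COOCH3): pendant –COOCH3: carbonyl C bonded to C and –OCH3 → ester.
  CH2CONHCH2: –C(=O)–N– linkage → amide (the N is not an amine).
  CH2CONHCH2: –C(=O)–N– linkage → amide (the N is not an amine).
  CH(OCOCH3): pendant –OC(=O)CH3: an acyloxy group → ester.
  CH(OCH3): pendant –OCH3: C–O–C with sp³ C, no adjacent C=O → ether.
  CH2NHCH2: C–N–C with sp³ carbons and no adjacent C=O → amine (secondary).
  COOCH3: –C(=O)OCH3: carbonyl C bonded to C and to –OCH3 → ester (not ketone + ether).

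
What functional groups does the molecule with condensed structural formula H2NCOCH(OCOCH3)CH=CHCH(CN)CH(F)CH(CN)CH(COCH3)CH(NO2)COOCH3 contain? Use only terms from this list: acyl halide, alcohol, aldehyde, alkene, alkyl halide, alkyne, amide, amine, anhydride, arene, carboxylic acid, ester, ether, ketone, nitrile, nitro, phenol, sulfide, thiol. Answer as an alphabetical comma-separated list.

–C(=O)NH2: carbonyl C bonded to C and to N → amide (the N is not a separate amine).
pendant –OC(=O)CH3: an acyloxy group → ester.
C=C double bond → alkene.
pendant –C≡N: nitrile.
halogen on an sp³ carbon → alkyl halide.
pendant –C≡N: nitrile.
pendant –COCH3: carbonyl C bonded to two carbons → ketone.
–NO2 on an sp³ carbon → nitro (the N=O is not a carbonyl).
–C(=O)OCH3: carbonyl C bonded to C and to –OCH3 → ester (not ketone + ether).

alkene, alkyl halide, amide, ester, ketone, nitrile, nitro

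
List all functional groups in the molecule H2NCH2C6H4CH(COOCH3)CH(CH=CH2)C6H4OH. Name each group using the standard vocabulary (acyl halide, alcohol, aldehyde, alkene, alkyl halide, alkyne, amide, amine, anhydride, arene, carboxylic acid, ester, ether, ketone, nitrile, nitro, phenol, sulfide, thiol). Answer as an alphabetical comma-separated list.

Reading the structure from left to right:
  H2NCH2: –NH2 on an sp³ carbon with no adjacent C=O → amine.
  C6H4: para-disubstituted benzene ring → arene.
  CH(COOCH3): pendant –COOCH3: carbonyl C bonded to C and –OCH3 → ester.
  CH(CH=CH2): pendant –CH=CH2: C=C double bond → alkene.
  C6H4OH: –OH attached directly to an aromatic ring → phenol (not alcohol); the ring itself is an arene.

alkene, amine, arene, ester, phenol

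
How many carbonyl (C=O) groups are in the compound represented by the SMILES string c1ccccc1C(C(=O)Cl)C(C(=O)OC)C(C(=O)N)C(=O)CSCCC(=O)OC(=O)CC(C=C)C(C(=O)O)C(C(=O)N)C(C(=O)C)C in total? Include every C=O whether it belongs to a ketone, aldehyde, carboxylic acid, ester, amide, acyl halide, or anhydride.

9

CH(COCl): acyl halide, 1 C=O (running total 1).
CH(COOCH3): ester, 1 C=O (running total 2).
CH(CONH2): amide, 1 C=O (running total 3).
CO: ketone, 1 C=O (running total 4).
CH2CO-O-COCH2: anhydride, 2 C=O (running total 6).
CH(COOH): carboxylic acid, 1 C=O (running total 7).
CH(CONH2): amide, 1 C=O (running total 8).
CH(COCH3): ketone, 1 C=O (running total 9).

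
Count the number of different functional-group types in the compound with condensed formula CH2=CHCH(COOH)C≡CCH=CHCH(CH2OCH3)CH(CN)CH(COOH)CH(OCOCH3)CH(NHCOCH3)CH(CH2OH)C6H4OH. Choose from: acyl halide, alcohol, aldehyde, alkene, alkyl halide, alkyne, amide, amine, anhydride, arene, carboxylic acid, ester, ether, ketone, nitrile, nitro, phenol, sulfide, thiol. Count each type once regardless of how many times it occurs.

Reading the structure from left to right:
  CH2=CH: C=C double bond → alkene.
  CH(COOH): pendant –COOH: carbonyl C bonded to C and –OH → carboxylic acid.
  C≡C: C≡C triple bond → alkyne.
  CH=CH: C=C double bond → alkene.
  CH(CH2OCH3): pendant –CH2OCH3: C–O–C linkage → ether.
  CH(CN): pendant –C≡N: nitrile.
  CH(COOH): pendant –COOH: carbonyl C bonded to C and –OH → carboxylic acid.
  CH(OCOCH3): pendant –OC(=O)CH3: an acyloxy group → ester.
  CH(NHCOCH3): pendant –NHC(=O)CH3: N bonded to a carbonyl → amide (not amine).
  CH(CH2OH): pendant –CH2OH on an sp³ backbone C → alcohol.
  C6H4OH: –OH attached directly to an aromatic ring → phenol (not alcohol); the ring itself is an arene.
Distinct types present: alcohol, alkene, alkyne, amide, arene, carboxylic acid, ester, ether, nitrile, phenol.

10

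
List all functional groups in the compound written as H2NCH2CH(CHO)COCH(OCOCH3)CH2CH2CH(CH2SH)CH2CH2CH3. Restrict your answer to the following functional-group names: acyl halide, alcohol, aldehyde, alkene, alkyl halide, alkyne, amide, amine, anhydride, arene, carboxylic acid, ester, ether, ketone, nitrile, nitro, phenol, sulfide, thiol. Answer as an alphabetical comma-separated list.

aldehyde, amine, ester, ketone, thiol

–NH2 on an sp³ carbon with no adjacent C=O → amine.
pendant –CHO: carbonyl C bonded to C and H → aldehyde.
–C(=O)– with carbon on both sides → ketone.
pendant –OC(=O)CH3: an acyloxy group → ester.
pendant –CH2SH → thiol.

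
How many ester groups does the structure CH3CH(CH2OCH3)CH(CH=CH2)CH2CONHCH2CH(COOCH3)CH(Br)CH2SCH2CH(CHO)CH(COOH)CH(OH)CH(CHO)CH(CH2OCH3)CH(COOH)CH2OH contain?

Working along the chain:
  CH(CH2OCH3): pendant –CH2OCH3: C–O–C linkage → ether.
  CH(CH=CH2): pendant –CH=CH2: C=C double bond → alkene.
  CH2CONHCH2: –C(=O)–N– linkage → amide (the N is not an amine).
  CH(COOCH3): pendant –COOCH3: carbonyl C bonded to C and –OCH3 → ester.
  CH(Br): halogen on an sp³ carbon → alkyl halide.
  CH2SCH2: C–S–C linkage → sulfide (thioether).
  CH(CHO): pendant –CHO: carbonyl C bonded to C and H → aldehyde.
  CH(COOH): pendant –COOH: carbonyl C bonded to C and –OH → carboxylic acid.
  CH(OH): –OH on an sp³ carbon → alcohol (secondary).
  CH(CHO): pendant –CHO: carbonyl C bonded to C and H → aldehyde.
  CH(CH2OCH3): pendant –CH2OCH3: C–O–C linkage → ether.
  CH(COOH): pendant –COOH: carbonyl C bonded to C and –OH → carboxylic acid.
  CH2OH: –OH on an sp³ carbon → alcohol.
Ester appears at: CH(COOCH3) → 1.

1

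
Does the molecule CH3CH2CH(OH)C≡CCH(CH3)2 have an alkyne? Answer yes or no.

Working along the chain:
  CH(OH): –OH on an sp³ carbon → alcohol (secondary).
  C≡C: C≡C triple bond → alkyne.
The C≡C segment supplies the alkyne: C≡C triple bond → alkyne.

yes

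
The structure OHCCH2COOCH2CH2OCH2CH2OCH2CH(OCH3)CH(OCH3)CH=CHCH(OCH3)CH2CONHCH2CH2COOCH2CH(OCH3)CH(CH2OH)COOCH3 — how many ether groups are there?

Taking each segment in turn:
  OHC: terminal –CHO: carbonyl C bonded to H and C → aldehyde.
  CH2COOCH2: –C(=O)–O–C with C on the carbonyl side → ester.
  CH2OCH2: C–O–C with sp³ carbons on both sides and no adjacent C=O → ether.
  CH2OCH2: C–O–C with sp³ carbons on both sides and no adjacent C=O → ether.
  CH(OCH3): pendant –OCH3: C–O–C with sp³ C, no adjacent C=O → ether.
  CH(OCH3): pendant –OCH3: C–O–C with sp³ C, no adjacent C=O → ether.
  CH=CH: C=C double bond → alkene.
  CH(OCH3): pendant –OCH3: C–O–C with sp³ C, no adjacent C=O → ether.
  CH2CONHCH2: –C(=O)–N– linkage → amide (the N is not an amine).
  CH2COOCH2: –C(=O)–O–C with C on the carbonyl side → ester.
  CH(OCH3): pendant –OCH3: C–O–C with sp³ C, no adjacent C=O → ether.
  CH(CH2OH): pendant –CH2OH on an sp³ backbone C → alcohol.
  COOCH3: –C(=O)OCH3: carbonyl C bonded to C and to –OCH3 → ester (not ketone + ether).
Ether appears at: CH2OCH2, CH2OCH2, CH(OCH3), CH(OCH3), CH(OCH3), CH(OCH3) → 6.

6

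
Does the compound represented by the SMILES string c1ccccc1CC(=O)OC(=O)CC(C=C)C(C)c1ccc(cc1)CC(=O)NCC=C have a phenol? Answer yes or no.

Taking each segment in turn:
  C6H5: C6H5– phenyl ring → arene.
  CH2CO-O-COCH2: two acyl groups sharing one oxygen, –C(=O)–O–C(=O)– → anhydride.
  CH(CH=CH2): pendant –CH=CH2: C=C double bond → alkene.
  C6H4: para-disubstituted benzene ring → arene.
  CH2CONHCH2: –C(=O)–N– linkage → amide (the N is not an amine).
  CH=CH2: C=C double bond → alkene.
The groups actually present are: alkene, amide, anhydride, arene.

no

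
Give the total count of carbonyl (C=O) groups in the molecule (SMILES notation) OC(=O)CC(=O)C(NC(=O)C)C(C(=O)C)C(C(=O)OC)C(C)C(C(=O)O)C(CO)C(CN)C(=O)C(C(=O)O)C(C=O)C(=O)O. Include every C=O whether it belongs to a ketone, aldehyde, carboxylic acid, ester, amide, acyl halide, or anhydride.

10

HOOC: carboxylic acid, 1 C=O (running total 1).
CO: ketone, 1 C=O (running total 2).
CH(NHCOCH3): amide, 1 C=O (running total 3).
CH(COCH3): ketone, 1 C=O (running total 4).
CH(COOCH3): ester, 1 C=O (running total 5).
CH(COOH): carboxylic acid, 1 C=O (running total 6).
CO: ketone, 1 C=O (running total 7).
CH(COOH): carboxylic acid, 1 C=O (running total 8).
CH(CHO): aldehyde, 1 C=O (running total 9).
COOH: carboxylic acid, 1 C=O (running total 10).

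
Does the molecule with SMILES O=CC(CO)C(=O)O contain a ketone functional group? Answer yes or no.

terminal –CHO: carbonyl C bonded to H and C → aldehyde.
pendant –CH2OH on an sp³ backbone C → alcohol.
–COOH: carbonyl C bonded to –OH and C → carboxylic acid (the –OH is not a separate alcohol).
In COOH, the C=O bears an –OH, making it a carboxylic acid rather than a ketone. In OHC, the carbonyl carbon carries an H, so it is an aldehyde, not a ketone.
The groups actually present are: alcohol, aldehyde, carboxylic acid.

no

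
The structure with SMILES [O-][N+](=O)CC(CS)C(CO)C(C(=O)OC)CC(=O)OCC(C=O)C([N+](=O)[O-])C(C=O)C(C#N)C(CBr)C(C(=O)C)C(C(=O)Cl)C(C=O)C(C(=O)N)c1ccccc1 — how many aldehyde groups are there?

3

–NO2 on carbon → nitro group.
pendant –CH2SH → thiol.
pendant –CH2OH on an sp³ backbone C → alcohol.
pendant –COOCH3: carbonyl C bonded to C and –OCH3 → ester.
–C(=O)–O–C with C on the carbonyl side → ester.
pendant –CHO: carbonyl C bonded to C and H → aldehyde.
–NO2 on an sp³ carbon → nitro (the N=O is not a carbonyl).
pendant –CHO: carbonyl C bonded to C and H → aldehyde.
pendant –C≡N: nitrile.
pendant –CH2X: halogen on sp³ carbon → alkyl halide.
pendant –COCH3: carbonyl C bonded to two carbons → ketone.
pendant –C(=O)X: carbonyl C bonded to C and halogen → acyl halide.
pendant –CHO: carbonyl C bonded to C and H → aldehyde.
pendant –CONH2: carbonyl C bonded to C and N → amide.
–C6H5 phenyl ring → arene.
Aldehyde appears at: CH(CHO), CH(CHO), CH(CHO) → 3.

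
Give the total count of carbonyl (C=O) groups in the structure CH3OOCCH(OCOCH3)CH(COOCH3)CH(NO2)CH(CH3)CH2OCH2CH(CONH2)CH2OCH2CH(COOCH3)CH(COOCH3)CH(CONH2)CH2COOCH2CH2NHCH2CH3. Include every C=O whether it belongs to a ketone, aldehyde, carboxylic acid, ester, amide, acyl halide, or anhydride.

CH3OOC: ester, 1 C=O (running total 1).
CH(OCOCH3): ester, 1 C=O (running total 2).
CH(COOCH3): ester, 1 C=O (running total 3).
CH(CONH2): amide, 1 C=O (running total 4).
CH(COOCH3): ester, 1 C=O (running total 5).
CH(COOCH3): ester, 1 C=O (running total 6).
CH(CONH2): amide, 1 C=O (running total 7).
CH2COOCH2: ester, 1 C=O (running total 8).

8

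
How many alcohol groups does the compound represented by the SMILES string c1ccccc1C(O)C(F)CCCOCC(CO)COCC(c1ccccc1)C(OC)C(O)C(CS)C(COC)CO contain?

4

Reading the structure from left to right:
  C6H5: C6H5– phenyl ring → arene.
  CH(OH): –OH on an sp³ carbon → alcohol (secondary).
  CH(F): halogen on an sp³ carbon → alkyl halide.
  CH2OCH2: C–O–C with sp³ carbons on both sides and no adjacent C=O → ether.
  CH(CH2OH): pendant –CH2OH on an sp³ backbone C → alcohol.
  CH2OCH2: C–O–C with sp³ carbons on both sides and no adjacent C=O → ether.
  CH(C6H5): pendant –C6H5: benzene ring → arene.
  CH(OCH3): pendant –OCH3: C–O–C with sp³ C, no adjacent C=O → ether.
  CH(OH): –OH on an sp³ carbon → alcohol (secondary).
  CH(CH2SH): pendant –CH2SH → thiol.
  CH(CH2OCH3): pendant –CH2OCH3: C–O–C linkage → ether.
  CH2OH: –OH on an sp³ carbon → alcohol.
Alcohol appears at: CH(OH), CH(CH2OH), CH(OH), CH2OH → 4.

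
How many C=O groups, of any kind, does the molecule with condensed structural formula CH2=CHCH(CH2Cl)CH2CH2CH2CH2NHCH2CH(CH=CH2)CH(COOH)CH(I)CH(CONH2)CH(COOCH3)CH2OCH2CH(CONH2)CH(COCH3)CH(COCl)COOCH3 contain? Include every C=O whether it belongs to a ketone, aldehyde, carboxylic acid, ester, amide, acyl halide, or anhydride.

7

CH(COOH): carboxylic acid, 1 C=O (running total 1).
CH(CONH2): amide, 1 C=O (running total 2).
CH(COOCH3): ester, 1 C=O (running total 3).
CH(CONH2): amide, 1 C=O (running total 4).
CH(COCH3): ketone, 1 C=O (running total 5).
CH(COCl): acyl halide, 1 C=O (running total 6).
COOCH3: ester, 1 C=O (running total 7).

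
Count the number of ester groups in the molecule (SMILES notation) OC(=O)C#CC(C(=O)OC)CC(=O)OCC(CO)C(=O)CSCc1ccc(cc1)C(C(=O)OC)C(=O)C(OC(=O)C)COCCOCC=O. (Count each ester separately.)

Working along the chain:
  HOOC: –COOH: carbonyl C bonded to –OH and C → carboxylic acid (the –OH is not a separate alcohol).
  C≡C: C≡C triple bond → alkyne.
  CH(COOCH3): pendant –COOCH3: carbonyl C bonded to C and –OCH3 → ester.
  CH2COOCH2: –C(=O)–O–C with C on the carbonyl side → ester.
  CH(CH2OH): pendant –CH2OH on an sp³ backbone C → alcohol.
  CO: –C(=O)– with carbon on both sides → ketone.
  CH2SCH2: C–S–C linkage → sulfide (thioether).
  C6H4: para-disubstituted benzene ring → arene.
  CH(COOCH3): pendant –COOCH3: carbonyl C bonded to C and –OCH3 → ester.
  CO: –C(=O)– with carbon on both sides → ketone.
  CH(OCOCH3): pendant –OC(=O)CH3: an acyloxy group → ester.
  CH2OCH2: C–O–C with sp³ carbons on both sides and no adjacent C=O → ether.
  CH2OCH2: C–O–C with sp³ carbons on both sides and no adjacent C=O → ether.
  CHO: terminal –CHO: carbonyl C bonded to H and C → aldehyde.
Ester appears at: CH(COOCH3), CH2COOCH2, CH(COOCH3), CH(OCOCH3) → 4.

4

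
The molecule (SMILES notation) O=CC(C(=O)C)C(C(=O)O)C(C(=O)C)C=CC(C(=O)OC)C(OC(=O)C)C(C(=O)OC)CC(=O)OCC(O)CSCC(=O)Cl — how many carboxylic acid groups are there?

Taking each segment in turn:
  OHC: terminal –CHO: carbonyl C bonded to H and C → aldehyde.
  CH(COCH3): pendant –COCH3: carbonyl C bonded to two carbons → ketone.
  CH(COOH): pendant –COOH: carbonyl C bonded to C and –OH → carboxylic acid.
  CH(COCH3): pendant –COCH3: carbonyl C bonded to two carbons → ketone.
  CH=CH: C=C double bond → alkene.
  CH(COOCH3): pendant –COOCH3: carbonyl C bonded to C and –OCH3 → ester.
  CH(OCOCH3): pendant –OC(=O)CH3: an acyloxy group → ester.
  CH(COOCH3): pendant –COOCH3: carbonyl C bonded to C and –OCH3 → ester.
  CH2COOCH2: –C(=O)–O–C with C on the carbonyl side → ester.
  CH(OH): –OH on an sp³ carbon → alcohol (secondary).
  CH2SCH2: C–S–C linkage → sulfide (thioether).
  COCl: –C(=O)Cl: carbonyl C bonded to C and to a halogen → acyl halide (not alkyl halide).
Carboxylic acid appears at: CH(COOH) → 1.

1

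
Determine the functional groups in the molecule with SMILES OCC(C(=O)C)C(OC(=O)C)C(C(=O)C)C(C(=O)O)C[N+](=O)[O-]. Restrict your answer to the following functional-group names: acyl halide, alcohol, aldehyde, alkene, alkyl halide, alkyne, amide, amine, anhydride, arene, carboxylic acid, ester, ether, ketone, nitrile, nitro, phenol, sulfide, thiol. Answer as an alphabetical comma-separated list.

alcohol, carboxylic acid, ester, ketone, nitro

Taking each segment in turn:
  HOCH2: HO– on an sp³ carbon → alcohol.
  CH(COCH3): pendant –COCH3: carbonyl C bonded to two carbons → ketone.
  CH(OCOCH3): pendant –OC(=O)CH3: an acyloxy group → ester.
  CH(COCH3): pendant –COCH3: carbonyl C bonded to two carbons → ketone.
  CH(COOH): pendant –COOH: carbonyl C bonded to C and –OH → carboxylic acid.
  CH2NO2: –NO2 on carbon → nitro group.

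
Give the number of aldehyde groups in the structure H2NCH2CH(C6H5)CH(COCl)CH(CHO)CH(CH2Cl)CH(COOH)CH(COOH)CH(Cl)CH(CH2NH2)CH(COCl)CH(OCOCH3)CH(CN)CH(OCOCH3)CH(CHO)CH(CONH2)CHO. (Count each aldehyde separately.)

–NH2 on an sp³ carbon with no adjacent C=O → amine.
pendant –C6H5: benzene ring → arene.
pendant –C(=O)X: carbonyl C bonded to C and halogen → acyl halide.
pendant –CHO: carbonyl C bonded to C and H → aldehyde.
pendant –CH2X: halogen on sp³ carbon → alkyl halide.
pendant –COOH: carbonyl C bonded to C and –OH → carboxylic acid.
pendant –COOH: carbonyl C bonded to C and –OH → carboxylic acid.
halogen on an sp³ carbon → alkyl halide.
pendant –CH2NH2: N on sp³ C, no adjacent C=O → amine.
pendant –C(=O)X: carbonyl C bonded to C and halogen → acyl halide.
pendant –OC(=O)CH3: an acyloxy group → ester.
pendant –C≡N: nitrile.
pendant –OC(=O)CH3: an acyloxy group → ester.
pendant –CHO: carbonyl C bonded to C and H → aldehyde.
pendant –CONH2: carbonyl C bonded to C and N → amide.
terminal –CHO: carbonyl C bonded to H and C → aldehyde.
Aldehyde appears at: CH(CHO), CH(CHO), CHO → 3.

3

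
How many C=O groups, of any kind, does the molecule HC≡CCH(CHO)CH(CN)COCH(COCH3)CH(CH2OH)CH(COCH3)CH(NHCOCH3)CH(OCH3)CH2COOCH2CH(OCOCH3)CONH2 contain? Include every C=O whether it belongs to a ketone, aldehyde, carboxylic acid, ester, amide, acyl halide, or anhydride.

8

CH(CHO): aldehyde, 1 C=O (running total 1).
CO: ketone, 1 C=O (running total 2).
CH(COCH3): ketone, 1 C=O (running total 3).
CH(COCH3): ketone, 1 C=O (running total 4).
CH(NHCOCH3): amide, 1 C=O (running total 5).
CH2COOCH2: ester, 1 C=O (running total 6).
CH(OCOCH3): ester, 1 C=O (running total 7).
CONH2: amide, 1 C=O (running total 8).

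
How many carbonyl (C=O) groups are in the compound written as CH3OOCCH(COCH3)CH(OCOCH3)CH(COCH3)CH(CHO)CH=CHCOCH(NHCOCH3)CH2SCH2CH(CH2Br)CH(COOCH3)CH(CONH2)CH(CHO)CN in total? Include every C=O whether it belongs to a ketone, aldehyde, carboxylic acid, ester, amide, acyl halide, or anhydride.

CH3OOC: ester, 1 C=O (running total 1).
CH(COCH3): ketone, 1 C=O (running total 2).
CH(OCOCH3): ester, 1 C=O (running total 3).
CH(COCH3): ketone, 1 C=O (running total 4).
CH(CHO): aldehyde, 1 C=O (running total 5).
CO: ketone, 1 C=O (running total 6).
CH(NHCOCH3): amide, 1 C=O (running total 7).
CH(COOCH3): ester, 1 C=O (running total 8).
CH(CONH2): amide, 1 C=O (running total 9).
CH(CHO): aldehyde, 1 C=O (running total 10).

10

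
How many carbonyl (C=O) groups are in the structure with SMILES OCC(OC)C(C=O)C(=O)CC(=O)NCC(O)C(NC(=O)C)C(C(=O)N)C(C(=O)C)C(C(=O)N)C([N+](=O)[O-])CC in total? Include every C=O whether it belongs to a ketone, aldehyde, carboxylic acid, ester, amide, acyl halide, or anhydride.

CH(CHO): aldehyde, 1 C=O (running total 1).
CO: ketone, 1 C=O (running total 2).
CH2CONHCH2: amide, 1 C=O (running total 3).
CH(NHCOCH3): amide, 1 C=O (running total 4).
CH(CONH2): amide, 1 C=O (running total 5).
CH(COCH3): ketone, 1 C=O (running total 6).
CH(CONH2): amide, 1 C=O (running total 7).

7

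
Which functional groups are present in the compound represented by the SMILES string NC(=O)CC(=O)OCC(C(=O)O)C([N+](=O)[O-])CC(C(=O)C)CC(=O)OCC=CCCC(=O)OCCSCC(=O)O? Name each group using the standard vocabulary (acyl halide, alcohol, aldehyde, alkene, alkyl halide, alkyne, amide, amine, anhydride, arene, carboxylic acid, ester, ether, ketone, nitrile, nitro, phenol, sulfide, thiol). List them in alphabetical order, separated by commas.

alkene, amide, carboxylic acid, ester, ketone, nitro, sulfide

Reading the structure from left to right:
  H2NCO: –C(=O)NH2: carbonyl C bonded to C and to N → amide (the N is not a separate amine).
  CH2COOCH2: –C(=O)–O–C with C on the carbonyl side → ester.
  CH(COOH): pendant –COOH: carbonyl C bonded to C and –OH → carboxylic acid.
  CH(NO2): –NO2 on an sp³ carbon → nitro (the N=O is not a carbonyl).
  CH(COCH3): pendant –COCH3: carbonyl C bonded to two carbons → ketone.
  CH2COOCH2: –C(=O)–O–C with C on the carbonyl side → ester.
  CH=CH: C=C double bond → alkene.
  CH2COOCH2: –C(=O)–O–C with C on the carbonyl side → ester.
  CH2SCH2: C–S–C linkage → sulfide (thioether).
  COOH: –COOH: carbonyl C bonded to –OH and C → carboxylic acid (the –OH is not a separate alcohol).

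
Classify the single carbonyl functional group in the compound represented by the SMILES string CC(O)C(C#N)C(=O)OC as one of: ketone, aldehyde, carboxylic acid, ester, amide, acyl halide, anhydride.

The carbonyl is in the COOCH3 segment: –C(=O)OCH3: carbonyl C bonded to C and to –OCH3 → ester (not ketone + ether).

ester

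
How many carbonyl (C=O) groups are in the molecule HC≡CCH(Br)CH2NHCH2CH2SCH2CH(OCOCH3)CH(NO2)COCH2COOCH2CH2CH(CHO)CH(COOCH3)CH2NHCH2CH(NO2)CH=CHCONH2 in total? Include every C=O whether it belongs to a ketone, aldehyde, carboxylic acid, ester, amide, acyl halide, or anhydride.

CH(OCOCH3): ester, 1 C=O (running total 1).
CO: ketone, 1 C=O (running total 2).
CH2COOCH2: ester, 1 C=O (running total 3).
CH(CHO): aldehyde, 1 C=O (running total 4).
CH(COOCH3): ester, 1 C=O (running total 5).
CONH2: amide, 1 C=O (running total 6).

6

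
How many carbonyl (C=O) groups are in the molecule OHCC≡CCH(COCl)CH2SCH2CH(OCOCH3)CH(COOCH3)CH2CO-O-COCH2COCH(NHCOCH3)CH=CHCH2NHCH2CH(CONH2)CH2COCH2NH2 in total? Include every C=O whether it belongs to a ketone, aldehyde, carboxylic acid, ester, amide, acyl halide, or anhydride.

OHC: aldehyde, 1 C=O (running total 1).
CH(COCl): acyl halide, 1 C=O (running total 2).
CH(OCOCH3): ester, 1 C=O (running total 3).
CH(COOCH3): ester, 1 C=O (running total 4).
CH2CO-O-COCH2: anhydride, 2 C=O (running total 6).
CO: ketone, 1 C=O (running total 7).
CH(NHCOCH3): amide, 1 C=O (running total 8).
CH(CONH2): amide, 1 C=O (running total 9).
CO: ketone, 1 C=O (running total 10).

10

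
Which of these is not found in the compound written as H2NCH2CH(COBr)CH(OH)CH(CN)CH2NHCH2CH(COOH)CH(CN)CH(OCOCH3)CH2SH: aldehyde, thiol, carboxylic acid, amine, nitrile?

amine: present (H2NCH2 — –NH2 on an sp³ carbon with no adjacent C=O → amine).
thiol: present (CH2SH — –SH on an sp³ carbon → thiol).
nitrile: present (CH(CN) — pendant –C≡N: nitrile).
carboxylic acid: present (CH(COOH) — pendant –COOH: carbonyl C bonded to C and –OH → carboxylic acid).
aldehyde: absent. In CH(COOH), the carbonyl carbon bears –OH, not –H, so it is a carboxylic acid.

aldehyde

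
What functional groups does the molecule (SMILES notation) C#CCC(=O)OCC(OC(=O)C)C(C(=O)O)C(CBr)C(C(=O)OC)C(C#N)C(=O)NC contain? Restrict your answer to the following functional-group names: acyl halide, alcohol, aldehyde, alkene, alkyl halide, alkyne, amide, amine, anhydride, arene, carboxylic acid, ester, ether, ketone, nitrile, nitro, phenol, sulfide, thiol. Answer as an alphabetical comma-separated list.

Working along the chain:
  HC≡C: C≡C triple bond → alkyne.
  CH2COOCH2: –C(=O)–O–C with C on the carbonyl side → ester.
  CH(OCOCH3): pendant –OC(=O)CH3: an acyloxy group → ester.
  CH(COOH): pendant –COOH: carbonyl C bonded to C and –OH → carboxylic acid.
  CH(CH2Br): pendant –CH2X: halogen on sp³ carbon → alkyl halide.
  CH(COOCH3): pendant –COOCH3: carbonyl C bonded to C and –OCH3 → ester.
  CH(CN): pendant –C≡N: nitrile.
  CONHCH3: –C(=O)NHCH3: carbonyl C bonded to C and to N → amide (the N is not an amine).

alkyl halide, alkyne, amide, carboxylic acid, ester, nitrile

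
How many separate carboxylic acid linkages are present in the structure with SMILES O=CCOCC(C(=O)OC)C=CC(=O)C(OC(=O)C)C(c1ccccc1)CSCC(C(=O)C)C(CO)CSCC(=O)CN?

Reading the structure from left to right:
  OHC: terminal –CHO: carbonyl C bonded to H and C → aldehyde.
  CH2OCH2: C–O–C with sp³ carbons on both sides and no adjacent C=O → ether.
  CH(COOCH3): pendant –COOCH3: carbonyl C bonded to C and –OCH3 → ester.
  CH=CH: C=C double bond → alkene.
  CO: –C(=O)– with carbon on both sides → ketone.
  CH(OCOCH3): pendant –OC(=O)CH3: an acyloxy group → ester.
  CH(C6H5): pendant –C6H5: benzene ring → arene.
  CH2SCH2: C–S–C linkage → sulfide (thioether).
  CH(COCH3): pendant –COCH3: carbonyl C bonded to two carbons → ketone.
  CH(CH2OH): pendant –CH2OH on an sp³ backbone C → alcohol.
  CH2SCH2: C–S–C linkage → sulfide (thioether).
  CO: –C(=O)– with carbon on both sides → ketone.
  CH2NH2: –NH2 on an sp³ carbon with no adjacent C=O → amine.
No segment is a carboxylic acid: OHC is aldehyde, not carboxylic acid; CH(COOCH3) is ester, not carboxylic acid; CH(OCOCH3) is ester, not carboxylic acid. → 0.

0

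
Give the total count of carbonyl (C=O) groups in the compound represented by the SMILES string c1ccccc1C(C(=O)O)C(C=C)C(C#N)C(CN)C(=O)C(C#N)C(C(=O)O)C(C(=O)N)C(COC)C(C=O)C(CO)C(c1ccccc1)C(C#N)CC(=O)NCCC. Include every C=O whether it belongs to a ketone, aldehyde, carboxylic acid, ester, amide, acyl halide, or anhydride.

6

CH(COOH): carboxylic acid, 1 C=O (running total 1).
CO: ketone, 1 C=O (running total 2).
CH(COOH): carboxylic acid, 1 C=O (running total 3).
CH(CONH2): amide, 1 C=O (running total 4).
CH(CHO): aldehyde, 1 C=O (running total 5).
CH2CONHCH2: amide, 1 C=O (running total 6).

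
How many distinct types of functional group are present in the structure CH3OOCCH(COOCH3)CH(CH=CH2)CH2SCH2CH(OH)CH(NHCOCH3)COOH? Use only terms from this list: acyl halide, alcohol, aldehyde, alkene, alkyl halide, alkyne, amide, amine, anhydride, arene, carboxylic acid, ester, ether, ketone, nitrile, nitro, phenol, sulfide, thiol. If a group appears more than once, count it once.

6

CH3O–C(=O)–: carbonyl C bonded to C and to –OCH3 → ester (not ketone + ether).
pendant –COOCH3: carbonyl C bonded to C and –OCH3 → ester.
pendant –CH=CH2: C=C double bond → alkene.
C–S–C linkage → sulfide (thioether).
–OH on an sp³ carbon → alcohol (secondary).
pendant –NHC(=O)CH3: N bonded to a carbonyl → amide (not amine).
–COOH: carbonyl C bonded to –OH and C → carboxylic acid (the –OH is not a separate alcohol).
Distinct types present: alcohol, alkene, amide, carboxylic acid, ester, sulfide.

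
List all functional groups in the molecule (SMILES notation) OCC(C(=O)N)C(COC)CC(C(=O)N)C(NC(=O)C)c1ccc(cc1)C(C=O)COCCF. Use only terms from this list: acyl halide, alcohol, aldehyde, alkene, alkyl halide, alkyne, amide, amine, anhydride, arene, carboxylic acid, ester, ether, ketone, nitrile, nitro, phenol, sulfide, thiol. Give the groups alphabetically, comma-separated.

HO– on an sp³ carbon → alcohol.
pendant –CONH2: carbonyl C bonded to C and N → amide.
pendant –CH2OCH3: C–O–C linkage → ether.
pendant –CONH2: carbonyl C bonded to C and N → amide.
pendant –NHC(=O)CH3: N bonded to a carbonyl → amide (not amine).
para-disubstituted benzene ring → arene.
pendant –CHO: carbonyl C bonded to C and H → aldehyde.
C–O–C with sp³ carbons on both sides and no adjacent C=O → ether.
halogen on an sp³ carbon → alkyl halide.

alcohol, aldehyde, alkyl halide, amide, arene, ether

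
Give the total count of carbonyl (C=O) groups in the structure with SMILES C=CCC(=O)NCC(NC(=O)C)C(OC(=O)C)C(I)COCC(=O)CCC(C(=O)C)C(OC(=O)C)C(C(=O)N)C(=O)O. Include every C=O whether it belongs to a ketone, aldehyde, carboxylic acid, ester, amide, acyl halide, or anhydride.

CH2CONHCH2: amide, 1 C=O (running total 1).
CH(NHCOCH3): amide, 1 C=O (running total 2).
CH(OCOCH3): ester, 1 C=O (running total 3).
CO: ketone, 1 C=O (running total 4).
CH(COCH3): ketone, 1 C=O (running total 5).
CH(OCOCH3): ester, 1 C=O (running total 6).
CH(CONH2): amide, 1 C=O (running total 7).
COOH: carboxylic acid, 1 C=O (running total 8).

8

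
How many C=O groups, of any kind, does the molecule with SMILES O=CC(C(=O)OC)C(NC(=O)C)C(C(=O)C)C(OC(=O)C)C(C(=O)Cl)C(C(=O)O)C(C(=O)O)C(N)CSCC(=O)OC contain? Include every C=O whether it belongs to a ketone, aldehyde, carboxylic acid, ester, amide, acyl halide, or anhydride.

9

OHC: aldehyde, 1 C=O (running total 1).
CH(COOCH3): ester, 1 C=O (running total 2).
CH(NHCOCH3): amide, 1 C=O (running total 3).
CH(COCH3): ketone, 1 C=O (running total 4).
CH(OCOCH3): ester, 1 C=O (running total 5).
CH(COCl): acyl halide, 1 C=O (running total 6).
CH(COOH): carboxylic acid, 1 C=O (running total 7).
CH(COOH): carboxylic acid, 1 C=O (running total 8).
COOCH3: ester, 1 C=O (running total 9).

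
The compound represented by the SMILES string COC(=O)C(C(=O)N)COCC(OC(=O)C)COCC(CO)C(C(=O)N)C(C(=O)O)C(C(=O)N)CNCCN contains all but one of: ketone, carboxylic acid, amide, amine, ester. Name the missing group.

ketone

carboxylic acid: present (CH(COOH) — pendant –COOH: carbonyl C bonded to C and –OH → carboxylic acid).
ester: present (CH3OOC — CH3O–C(=O)–: carbonyl C bonded to C and to –OCH3 → ester (not ketone + ether)).
amine: present (CH2NHCH2 — C–N–C with sp³ carbons and no adjacent C=O → amine (secondary)).
amide: present (CH(CONH2) — pendant –CONH2: carbonyl C bonded to C and N → amide).
ketone: absent. In each of CH3OOC and CH(OCOCH3), the C=O is bonded to an –O–C group, which defines an ester, not a ketone. In CH(CONH2), the C=O is bonded to nitrogen, which defines an amide, not a ketone. In CH(COOH), the C=O bears an –OH, making it a carboxylic acid rather than a ketone.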